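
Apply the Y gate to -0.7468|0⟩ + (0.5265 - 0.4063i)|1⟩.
(-0.4063 - 0.5265i)|0⟩ - 0.7468i|1⟩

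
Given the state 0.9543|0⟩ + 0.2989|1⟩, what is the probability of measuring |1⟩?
0.08934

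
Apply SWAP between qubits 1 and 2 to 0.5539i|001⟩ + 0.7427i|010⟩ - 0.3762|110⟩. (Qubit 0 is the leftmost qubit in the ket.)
0.7427i|001⟩ + 0.5539i|010⟩ - 0.3762|101⟩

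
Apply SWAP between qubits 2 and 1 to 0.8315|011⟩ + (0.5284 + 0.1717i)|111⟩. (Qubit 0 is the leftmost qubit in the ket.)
0.8315|011⟩ + (0.5284 + 0.1717i)|111⟩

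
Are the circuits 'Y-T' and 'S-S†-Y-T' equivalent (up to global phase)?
Yes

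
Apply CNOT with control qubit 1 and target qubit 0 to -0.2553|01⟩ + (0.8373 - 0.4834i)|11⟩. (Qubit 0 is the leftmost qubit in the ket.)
(0.8373 - 0.4834i)|01⟩ - 0.2553|11⟩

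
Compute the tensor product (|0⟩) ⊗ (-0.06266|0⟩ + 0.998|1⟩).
-0.06266|00⟩ + 0.998|01⟩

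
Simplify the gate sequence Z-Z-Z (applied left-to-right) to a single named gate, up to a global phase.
Z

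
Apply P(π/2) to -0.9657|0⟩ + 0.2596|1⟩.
-0.9657|0⟩ + 0.2596i|1⟩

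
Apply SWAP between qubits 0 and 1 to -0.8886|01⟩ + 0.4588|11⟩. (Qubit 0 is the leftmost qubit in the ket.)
-0.8886|10⟩ + 0.4588|11⟩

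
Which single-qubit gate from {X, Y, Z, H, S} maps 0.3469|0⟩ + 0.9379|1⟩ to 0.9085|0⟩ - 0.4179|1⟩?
H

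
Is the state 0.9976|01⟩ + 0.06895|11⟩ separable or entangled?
Separable

Writing the state as a|00⟩ + b|01⟩ + c|10⟩ + d|11⟩, it is a product state iff ad − bc = 0.
Here (a, b, c, d) = (0, 0.9976, 0, 0.06895): ad − bc = (0)(0.06895) − (0.9976)(0) = 0, so the state is separable.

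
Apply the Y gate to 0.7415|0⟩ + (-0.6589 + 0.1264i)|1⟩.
(0.1264 + 0.6589i)|0⟩ + 0.7415i|1⟩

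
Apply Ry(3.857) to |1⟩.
-0.9367|0⟩ - 0.3501|1⟩

Ry(3.857) = [[cos(θ/2), −sin(θ/2)], [sin(θ/2), cos(θ/2)]]; θ = 3.857, cos(θ/2) ≈ -0.350124, sin(θ/2) ≈ 0.936703.
With a = amp(|0⟩) = 0 and b = amp(|1⟩) = 1:
new amp(|0⟩) = (-0.350124)·a + (-0.936703)·b = -0.9367
new amp(|1⟩) = (0.936703)·a + (-0.350124)·b = -0.3501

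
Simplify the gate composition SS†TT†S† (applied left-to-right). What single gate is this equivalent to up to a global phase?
S†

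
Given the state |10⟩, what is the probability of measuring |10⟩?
1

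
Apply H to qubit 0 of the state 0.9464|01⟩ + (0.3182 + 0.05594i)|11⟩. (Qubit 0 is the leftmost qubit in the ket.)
(0.8942 + 0.03956i)|01⟩ + (0.4442 - 0.03956i)|11⟩

H on qubit 0 mixes each pair of kets that differ only in qubit 0: amplitudes (a, b) of (|…0…⟩, |…1…⟩) become ((a + b)/√2, (a − b)/√2). Kets absent from the input have amplitude 0.
(|01⟩, |11⟩): (a, b) = (0.9464, (0.3182 + 0.05594i)) → ((0.8942 + 0.03956i), (0.4442 - 0.03956i))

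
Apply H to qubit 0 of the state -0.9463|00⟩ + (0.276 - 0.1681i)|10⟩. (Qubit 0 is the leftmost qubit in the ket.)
(-0.474 - 0.1189i)|00⟩ + (-0.8643 + 0.1189i)|10⟩

H on qubit 0 mixes each pair of kets that differ only in qubit 0: amplitudes (a, b) of (|…0…⟩, |…1…⟩) become ((a + b)/√2, (a − b)/√2). Kets absent from the input have amplitude 0.
(|00⟩, |10⟩): (a, b) = (-0.9463, (0.276 - 0.1681i)) → ((-0.474 - 0.1189i), (-0.8643 + 0.1189i))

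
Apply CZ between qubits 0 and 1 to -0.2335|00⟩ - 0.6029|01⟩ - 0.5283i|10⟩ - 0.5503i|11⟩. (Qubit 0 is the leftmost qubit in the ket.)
-0.2335|00⟩ - 0.6029|01⟩ - 0.5283i|10⟩ + 0.5503i|11⟩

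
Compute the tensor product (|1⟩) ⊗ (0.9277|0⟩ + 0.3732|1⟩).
0.9277|10⟩ + 0.3732|11⟩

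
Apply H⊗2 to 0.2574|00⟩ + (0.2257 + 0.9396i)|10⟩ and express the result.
(0.2416 + 0.4698i)|00⟩ + (0.2416 + 0.4698i)|01⟩ + (0.01585 - 0.4698i)|10⟩ + (0.01585 - 0.4698i)|11⟩

H⊗2 gives amp(|y⟩) = (1/2) Σ_x (−1)^(x·y) amp(|x⟩), where x·y is the number of positions in which both x and y have a 1.
|00⟩: (0.2574 + (0.2257 + 0.9396i))/2 = (0.2416 + 0.4698i)
|01⟩: (0.2574 + (0.2257 + 0.9396i))/2 = (0.2416 + 0.4698i)
|10⟩: (0.2574 - (0.2257 + 0.9396i))/2 = (0.01585 - 0.4698i)
|11⟩: (0.2574 - (0.2257 + 0.9396i))/2 = (0.01585 - 0.4698i)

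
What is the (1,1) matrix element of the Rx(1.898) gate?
0.5825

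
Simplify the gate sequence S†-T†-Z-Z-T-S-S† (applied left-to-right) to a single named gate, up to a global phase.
S†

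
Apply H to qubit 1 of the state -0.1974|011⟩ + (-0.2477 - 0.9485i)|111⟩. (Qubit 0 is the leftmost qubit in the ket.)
-0.1396|001⟩ + 0.1396|011⟩ + (-0.1752 - 0.6707i)|101⟩ + (0.1752 + 0.6707i)|111⟩

H on qubit 1 mixes each pair of kets that differ only in qubit 1: amplitudes (a, b) of (|…0…⟩, |…1…⟩) become ((a + b)/√2, (a − b)/√2). Kets absent from the input have amplitude 0.
(|001⟩, |011⟩): (a, b) = (0, -0.1974) → (-0.1396, 0.1396)
(|101⟩, |111⟩): (a, b) = (0, (-0.2477 - 0.9485i)) → ((-0.1752 - 0.6707i), (0.1752 + 0.6707i))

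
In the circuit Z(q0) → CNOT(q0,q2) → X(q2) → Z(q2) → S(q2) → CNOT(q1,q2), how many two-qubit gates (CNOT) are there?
2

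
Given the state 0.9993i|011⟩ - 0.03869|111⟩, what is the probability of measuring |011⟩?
0.9986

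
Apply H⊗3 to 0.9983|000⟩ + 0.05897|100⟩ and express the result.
0.3738|000⟩ + 0.3738|001⟩ + 0.3738|010⟩ + 0.3738|011⟩ + 0.3321|100⟩ + 0.3321|101⟩ + 0.3321|110⟩ + 0.3321|111⟩

H⊗3 gives amp(|y⟩) = (1/2√2) Σ_x (−1)^(x·y) amp(|x⟩), where x·y is the number of positions in which both x and y have a 1.
|000⟩: (0.9983 + 0.05897)/(2√2) = 0.3738
|001⟩: (0.9983 + 0.05897)/(2√2) = 0.3738
|010⟩: (0.9983 + 0.05897)/(2√2) = 0.3738
|011⟩: (0.9983 + 0.05897)/(2√2) = 0.3738
|100⟩: (0.9983 - 0.05897)/(2√2) = 0.3321
|101⟩: (0.9983 - 0.05897)/(2√2) = 0.3321
|110⟩: (0.9983 - 0.05897)/(2√2) = 0.3321
|111⟩: (0.9983 - 0.05897)/(2√2) = 0.3321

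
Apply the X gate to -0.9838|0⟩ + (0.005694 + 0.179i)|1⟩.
(0.005694 + 0.179i)|0⟩ - 0.9838|1⟩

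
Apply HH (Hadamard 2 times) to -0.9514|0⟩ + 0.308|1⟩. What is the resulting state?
-0.9514|0⟩ + 0.308|1⟩

H² = I, so an even number of Hadamards cancels: H^2 = I and the state is unchanged.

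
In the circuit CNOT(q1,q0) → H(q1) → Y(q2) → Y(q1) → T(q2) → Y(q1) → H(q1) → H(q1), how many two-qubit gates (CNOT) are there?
1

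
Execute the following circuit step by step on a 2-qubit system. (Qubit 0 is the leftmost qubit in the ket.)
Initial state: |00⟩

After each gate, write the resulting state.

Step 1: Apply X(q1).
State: |01⟩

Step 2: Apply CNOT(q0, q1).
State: |01⟩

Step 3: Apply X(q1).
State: |00⟩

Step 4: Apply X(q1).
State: |01⟩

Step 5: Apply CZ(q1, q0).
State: |01⟩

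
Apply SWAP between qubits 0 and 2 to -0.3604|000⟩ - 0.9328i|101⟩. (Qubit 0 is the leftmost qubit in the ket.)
-0.3604|000⟩ - 0.9328i|101⟩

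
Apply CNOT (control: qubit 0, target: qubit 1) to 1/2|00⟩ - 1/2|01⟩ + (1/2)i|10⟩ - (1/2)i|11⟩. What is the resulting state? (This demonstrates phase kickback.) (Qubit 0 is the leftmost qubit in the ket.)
1/2|00⟩ - 1/2|01⟩ - (1/2)i|10⟩ + (1/2)i|11⟩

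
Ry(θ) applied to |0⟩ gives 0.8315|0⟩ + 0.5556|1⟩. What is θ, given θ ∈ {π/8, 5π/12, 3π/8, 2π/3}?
3π/8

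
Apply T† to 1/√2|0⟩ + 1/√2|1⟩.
1/√2|0⟩ + (1/2 - (1/2)i)|1⟩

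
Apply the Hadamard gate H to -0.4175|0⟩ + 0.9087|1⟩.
0.3473|0⟩ - 0.9378|1⟩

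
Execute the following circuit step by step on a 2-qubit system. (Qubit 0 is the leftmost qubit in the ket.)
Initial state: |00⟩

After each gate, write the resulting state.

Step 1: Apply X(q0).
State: |10⟩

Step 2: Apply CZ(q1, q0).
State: |10⟩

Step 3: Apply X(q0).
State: |00⟩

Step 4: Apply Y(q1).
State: i|01⟩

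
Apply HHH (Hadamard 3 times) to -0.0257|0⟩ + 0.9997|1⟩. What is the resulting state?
0.6887|0⟩ - 0.7251|1⟩

H² = I, so H^3 = H: a single Hadamard. With (a, b) = (-0.0257, 0.9997), H gives ((a + b)/√2, (a − b)/√2) = (0.6887, -0.7251).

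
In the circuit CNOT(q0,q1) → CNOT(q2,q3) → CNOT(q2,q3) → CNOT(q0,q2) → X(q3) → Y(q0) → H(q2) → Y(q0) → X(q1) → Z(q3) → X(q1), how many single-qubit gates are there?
7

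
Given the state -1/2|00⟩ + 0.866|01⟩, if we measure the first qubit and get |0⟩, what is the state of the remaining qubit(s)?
-0.5|0⟩ + 0.866|1⟩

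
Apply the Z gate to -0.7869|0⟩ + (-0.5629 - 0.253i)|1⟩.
-0.7869|0⟩ + (0.5629 + 0.253i)|1⟩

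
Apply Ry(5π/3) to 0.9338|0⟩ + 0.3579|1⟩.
-0.9876|0⟩ + 0.1569|1⟩

Ry(5π/3) = [[cos(θ/2), −sin(θ/2)], [sin(θ/2), cos(θ/2)]]; θ = 5π/3, cos(θ/2) ≈ -0.866025, sin(θ/2) ≈ 0.5.
With a = amp(|0⟩) = 0.9338 and b = amp(|1⟩) = 0.3579:
new amp(|0⟩) = (-0.866025)·a + (-0.5)·b = -0.9876
new amp(|1⟩) = (0.5)·a + (-0.866025)·b = 0.1569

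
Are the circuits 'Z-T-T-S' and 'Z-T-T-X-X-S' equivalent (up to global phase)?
Yes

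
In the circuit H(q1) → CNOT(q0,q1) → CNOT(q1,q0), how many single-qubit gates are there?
1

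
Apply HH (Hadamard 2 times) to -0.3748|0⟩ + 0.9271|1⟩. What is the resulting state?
-0.3748|0⟩ + 0.9271|1⟩

H² = I, so an even number of Hadamards cancels: H^2 = I and the state is unchanged.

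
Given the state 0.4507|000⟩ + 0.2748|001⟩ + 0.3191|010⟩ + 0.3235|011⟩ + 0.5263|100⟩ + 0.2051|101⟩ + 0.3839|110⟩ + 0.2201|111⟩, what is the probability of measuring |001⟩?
0.07552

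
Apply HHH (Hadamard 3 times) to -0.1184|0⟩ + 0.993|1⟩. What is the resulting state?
0.6184|0⟩ - 0.7859|1⟩

H² = I, so H^3 = H: a single Hadamard. With (a, b) = (-0.1184, 0.993), H gives ((a + b)/√2, (a − b)/√2) = (0.6184, -0.7859).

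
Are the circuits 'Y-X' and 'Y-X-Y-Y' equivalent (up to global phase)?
Yes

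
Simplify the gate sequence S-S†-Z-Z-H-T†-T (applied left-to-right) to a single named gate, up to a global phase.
H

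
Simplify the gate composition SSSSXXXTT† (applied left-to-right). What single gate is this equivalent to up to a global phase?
X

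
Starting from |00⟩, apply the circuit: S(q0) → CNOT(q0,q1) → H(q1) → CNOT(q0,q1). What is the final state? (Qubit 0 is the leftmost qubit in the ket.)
1/√2|00⟩ + 1/√2|01⟩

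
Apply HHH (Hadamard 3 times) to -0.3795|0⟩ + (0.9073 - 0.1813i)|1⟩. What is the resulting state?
(0.3732 - 0.1282i)|0⟩ + (-0.9099 + 0.1282i)|1⟩

H² = I, so H^3 = H: a single Hadamard. With (a, b) = (-0.3795, (0.9073 - 0.1813i)), H gives ((a + b)/√2, (a − b)/√2) = ((0.3732 - 0.1282i), (-0.9099 + 0.1282i)).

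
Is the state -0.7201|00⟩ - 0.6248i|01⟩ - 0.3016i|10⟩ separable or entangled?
Entangled

Writing the state as a|00⟩ + b|01⟩ + c|10⟩ + d|11⟩, it is a product state iff ad − bc = 0.
Here (a, b, c, d) = (-0.7201, -0.6248i, -0.3016i, 0): ad − bc = (-0.7201)(0) − (-0.6248i)(-0.3016i) = 0.1884 ≠ 0, so the state is entangled.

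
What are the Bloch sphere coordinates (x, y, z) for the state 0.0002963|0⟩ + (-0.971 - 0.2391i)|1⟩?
(-0.0005754, -0.0001417, -1)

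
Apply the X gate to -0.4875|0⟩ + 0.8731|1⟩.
0.8731|0⟩ - 0.4875|1⟩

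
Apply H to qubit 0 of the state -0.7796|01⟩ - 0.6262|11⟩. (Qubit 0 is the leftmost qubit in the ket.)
-0.9941|01⟩ - 0.1085|11⟩

H on qubit 0 mixes each pair of kets that differ only in qubit 0: amplitudes (a, b) of (|…0…⟩, |…1…⟩) become ((a + b)/√2, (a − b)/√2). Kets absent from the input have amplitude 0.
(|01⟩, |11⟩): (a, b) = (-0.7796, -0.6262) → (-0.9941, -0.1085)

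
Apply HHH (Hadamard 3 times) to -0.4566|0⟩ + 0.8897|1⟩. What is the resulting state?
0.3062|0⟩ - 0.952|1⟩

H² = I, so H^3 = H: a single Hadamard. With (a, b) = (-0.4566, 0.8897), H gives ((a + b)/√2, (a − b)/√2) = (0.3062, -0.952).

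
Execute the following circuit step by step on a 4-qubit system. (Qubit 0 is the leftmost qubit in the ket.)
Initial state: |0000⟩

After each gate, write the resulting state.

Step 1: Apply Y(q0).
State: i|1000⟩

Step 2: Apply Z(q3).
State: i|1000⟩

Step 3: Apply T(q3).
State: i|1000⟩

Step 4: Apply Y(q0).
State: |0000⟩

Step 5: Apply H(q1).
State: 1/√2|0000⟩ + 1/√2|0100⟩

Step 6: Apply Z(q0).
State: 1/√2|0000⟩ + 1/√2|0100⟩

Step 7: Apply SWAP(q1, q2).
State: 1/√2|0000⟩ + 1/√2|0010⟩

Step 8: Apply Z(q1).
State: 1/√2|0000⟩ + 1/√2|0010⟩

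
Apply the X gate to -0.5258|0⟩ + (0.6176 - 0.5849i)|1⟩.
(0.6176 - 0.5849i)|0⟩ - 0.5258|1⟩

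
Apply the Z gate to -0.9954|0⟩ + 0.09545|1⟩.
-0.9954|0⟩ - 0.09545|1⟩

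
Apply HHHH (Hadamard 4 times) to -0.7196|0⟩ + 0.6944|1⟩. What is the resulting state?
-0.7196|0⟩ + 0.6944|1⟩

H² = I, so an even number of Hadamards cancels: H^4 = I and the state is unchanged.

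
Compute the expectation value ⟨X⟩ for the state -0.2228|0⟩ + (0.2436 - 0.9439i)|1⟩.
-0.1085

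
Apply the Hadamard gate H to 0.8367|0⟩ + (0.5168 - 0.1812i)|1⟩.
(0.9571 - 0.1281i)|0⟩ + (0.2262 + 0.1281i)|1⟩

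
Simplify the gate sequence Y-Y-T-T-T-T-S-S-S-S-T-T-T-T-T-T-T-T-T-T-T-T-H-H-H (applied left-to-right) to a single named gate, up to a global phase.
H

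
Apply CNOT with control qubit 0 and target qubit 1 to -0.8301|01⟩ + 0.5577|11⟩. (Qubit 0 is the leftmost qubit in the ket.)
-0.8301|01⟩ + 0.5577|10⟩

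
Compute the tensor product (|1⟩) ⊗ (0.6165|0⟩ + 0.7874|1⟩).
0.6165|10⟩ + 0.7874|11⟩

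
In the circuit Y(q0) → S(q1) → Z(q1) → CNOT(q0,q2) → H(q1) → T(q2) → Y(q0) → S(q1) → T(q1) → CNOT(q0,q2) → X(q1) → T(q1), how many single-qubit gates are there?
10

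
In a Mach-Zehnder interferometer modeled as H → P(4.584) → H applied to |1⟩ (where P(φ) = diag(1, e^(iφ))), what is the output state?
(0.564 + 0.4959i)|0⟩ + (0.436 - 0.4959i)|1⟩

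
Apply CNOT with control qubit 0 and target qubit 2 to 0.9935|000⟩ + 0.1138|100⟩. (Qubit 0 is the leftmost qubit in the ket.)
0.9935|000⟩ + 0.1138|101⟩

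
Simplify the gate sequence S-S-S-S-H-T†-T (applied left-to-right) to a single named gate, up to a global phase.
H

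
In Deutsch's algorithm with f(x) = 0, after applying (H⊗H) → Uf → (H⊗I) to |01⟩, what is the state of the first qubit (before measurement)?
|0⟩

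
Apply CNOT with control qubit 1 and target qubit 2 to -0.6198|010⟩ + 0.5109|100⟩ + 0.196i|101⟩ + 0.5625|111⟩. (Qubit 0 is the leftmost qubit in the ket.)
-0.6198|011⟩ + 0.5109|100⟩ + 0.196i|101⟩ + 0.5625|110⟩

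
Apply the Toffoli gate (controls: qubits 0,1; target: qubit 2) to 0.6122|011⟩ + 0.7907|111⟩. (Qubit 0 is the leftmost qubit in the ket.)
0.6122|011⟩ + 0.7907|110⟩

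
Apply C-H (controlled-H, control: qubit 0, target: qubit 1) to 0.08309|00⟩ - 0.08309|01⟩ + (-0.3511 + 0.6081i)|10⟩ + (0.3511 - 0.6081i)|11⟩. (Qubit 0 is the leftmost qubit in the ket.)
0.08309|00⟩ - 0.08309|01⟩ + (-0.4965 + 0.86i)|11⟩

C-H leaves the control-|0⟩ kets |00⟩, |01⟩ unchanged and applies H to qubit 1 on the control-|1⟩ pair (|10⟩, |11⟩).
H = [[1/√2, 1/√2], [1/√2, -1/√2]].
With a = amp(|10⟩) = (-0.3511 + 0.6081i) and b = amp(|11⟩) = (0.3511 - 0.6081i):
new amp(|10⟩) = (1/√2)·a + (1/√2)·b = 0
new amp(|11⟩) = (1/√2)·a + (-1/√2)·b = (-0.4965 + 0.86i)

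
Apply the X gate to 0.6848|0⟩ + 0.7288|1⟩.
0.7288|0⟩ + 0.6848|1⟩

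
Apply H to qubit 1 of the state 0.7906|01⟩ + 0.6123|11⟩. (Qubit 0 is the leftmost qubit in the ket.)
0.559|00⟩ - 0.559|01⟩ + 0.433|10⟩ - 0.433|11⟩

H on qubit 1 mixes each pair of kets that differ only in qubit 1: amplitudes (a, b) of (|…0…⟩, |…1…⟩) become ((a + b)/√2, (a − b)/√2). Kets absent from the input have amplitude 0.
(|00⟩, |01⟩): (a, b) = (0, 0.7906) → (0.559, -0.559)
(|10⟩, |11⟩): (a, b) = (0, 0.6123) → (0.433, -0.433)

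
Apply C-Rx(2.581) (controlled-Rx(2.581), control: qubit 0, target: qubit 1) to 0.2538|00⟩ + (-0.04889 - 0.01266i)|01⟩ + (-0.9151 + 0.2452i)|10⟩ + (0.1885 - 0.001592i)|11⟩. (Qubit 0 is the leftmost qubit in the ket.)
0.2538|00⟩ + (-0.04889 - 0.01266i)|01⟩ + (-0.2547 - 0.1133i)|10⟩ + (0.2878 + 0.8789i)|11⟩

C-Rx(2.581) leaves the control-|0⟩ kets |00⟩, |01⟩ unchanged and applies Rx(2.581) to qubit 1 on the control-|1⟩ pair (|10⟩, |11⟩).
Rx(2.581) = [[cos(θ/2), −i·sin(θ/2)], [−i·sin(θ/2), cos(θ/2)]]; θ = 2.581, cos(θ/2) ≈ 0.27664, sin(θ/2) ≈ 0.960974.
With a = amp(|10⟩) = (-0.9151 + 0.2452i) and b = amp(|11⟩) = (0.1885 - 0.001592i):
new amp(|10⟩) = (0.27664)·a + (-0.960974i)·b = (-0.2547 - 0.1133i)
new amp(|11⟩) = (-0.960974i)·a + (0.27664)·b = (0.2878 + 0.8789i)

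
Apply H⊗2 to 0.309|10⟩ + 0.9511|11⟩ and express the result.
0.6301|00⟩ - 0.3211|01⟩ - 0.6301|10⟩ + 0.3211|11⟩

H⊗2 gives amp(|y⟩) = (1/2) Σ_x (−1)^(x·y) amp(|x⟩), where x·y is the number of positions in which both x and y have a 1.
|00⟩: (0.309 + 0.9511)/2 = 0.6301
|01⟩: (0.309 - 0.9511)/2 = -0.3211
|10⟩: (-0.309 - 0.9511)/2 = -0.6301
|11⟩: (-0.309 + 0.9511)/2 = 0.3211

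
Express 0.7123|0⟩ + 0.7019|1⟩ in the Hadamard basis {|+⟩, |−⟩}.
|+⟩ + 0.007354|−⟩

With |ψ⟩ = α|0⟩ + β|1⟩, the Hadamard-basis coefficients are ⟨+|ψ⟩ = (α + β)/√2 and ⟨−|ψ⟩ = (α − β)/√2.
Here α = 0.7123, β = 0.7019: (α + β)/√2 = 1, (α − β)/√2 = 0.007354.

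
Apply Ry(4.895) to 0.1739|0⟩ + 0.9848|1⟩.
-0.7636|0⟩ - 0.6457|1⟩

Ry(4.895) = [[cos(θ/2), −sin(θ/2)], [sin(θ/2), cos(θ/2)]]; θ = 4.895, cos(θ/2) ≈ -0.768634, sin(θ/2) ≈ 0.639688.
With a = amp(|0⟩) = 0.1739 and b = amp(|1⟩) = 0.9848:
new amp(|0⟩) = (-0.768634)·a + (-0.639688)·b = -0.7636
new amp(|1⟩) = (0.639688)·a + (-0.768634)·b = -0.6457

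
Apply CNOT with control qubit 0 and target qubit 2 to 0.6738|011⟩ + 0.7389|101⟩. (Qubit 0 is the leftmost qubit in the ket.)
0.6738|011⟩ + 0.7389|100⟩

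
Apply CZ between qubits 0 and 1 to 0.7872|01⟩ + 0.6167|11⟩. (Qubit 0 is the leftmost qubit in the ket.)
0.7872|01⟩ - 0.6167|11⟩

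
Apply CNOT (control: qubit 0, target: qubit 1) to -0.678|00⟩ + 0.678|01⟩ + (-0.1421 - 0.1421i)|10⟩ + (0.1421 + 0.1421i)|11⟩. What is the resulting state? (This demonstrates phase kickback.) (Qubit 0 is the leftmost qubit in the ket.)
-0.678|00⟩ + 0.678|01⟩ + (0.1421 + 0.1421i)|10⟩ + (-0.1421 - 0.1421i)|11⟩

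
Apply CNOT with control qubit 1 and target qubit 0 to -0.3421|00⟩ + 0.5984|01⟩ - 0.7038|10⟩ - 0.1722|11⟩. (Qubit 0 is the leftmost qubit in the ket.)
-0.3421|00⟩ - 0.1722|01⟩ - 0.7038|10⟩ + 0.5984|11⟩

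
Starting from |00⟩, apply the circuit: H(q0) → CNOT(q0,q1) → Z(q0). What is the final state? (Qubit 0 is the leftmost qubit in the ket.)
1/√2|00⟩ - 1/√2|11⟩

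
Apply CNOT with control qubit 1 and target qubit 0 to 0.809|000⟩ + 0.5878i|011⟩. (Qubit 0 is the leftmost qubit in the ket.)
0.809|000⟩ + 0.5878i|111⟩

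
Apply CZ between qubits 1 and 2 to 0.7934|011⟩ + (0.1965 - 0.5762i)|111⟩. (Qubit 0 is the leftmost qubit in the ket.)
-0.7934|011⟩ + (-0.1965 + 0.5762i)|111⟩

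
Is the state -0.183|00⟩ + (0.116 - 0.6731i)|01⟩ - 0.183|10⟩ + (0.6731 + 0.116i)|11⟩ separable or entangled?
Entangled

Writing the state as a|00⟩ + b|01⟩ + c|10⟩ + d|11⟩, it is a product state iff ad − bc = 0.
Here (a, b, c, d) = (-0.183, (0.116 - 0.6731i), -0.183, (0.6731 + 0.116i)): ad − bc = (-0.183)(0.6731 + 0.116i) − (0.116 - 0.6731i)(-0.183) = (-0.1019 - 0.1444i) ≠ 0, so the state is entangled.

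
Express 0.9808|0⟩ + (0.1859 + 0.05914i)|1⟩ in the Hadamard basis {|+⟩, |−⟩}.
(0.825 + 0.04182i)|+⟩ + (0.5621 - 0.04182i)|−⟩

With |ψ⟩ = α|0⟩ + β|1⟩, the Hadamard-basis coefficients are ⟨+|ψ⟩ = (α + β)/√2 and ⟨−|ψ⟩ = (α − β)/√2.
Here α = 0.9808, β = (0.1859 + 0.05914i): (α + β)/√2 = (0.825 + 0.04182i), (α − β)/√2 = (0.5621 - 0.04182i).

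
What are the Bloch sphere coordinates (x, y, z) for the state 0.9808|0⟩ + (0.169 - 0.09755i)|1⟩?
(0.3315, -0.1914, 0.9239)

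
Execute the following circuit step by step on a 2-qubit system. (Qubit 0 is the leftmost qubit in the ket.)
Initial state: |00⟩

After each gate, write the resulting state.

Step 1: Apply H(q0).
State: 1/√2|00⟩ + 1/√2|10⟩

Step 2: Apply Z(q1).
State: 1/√2|00⟩ + 1/√2|10⟩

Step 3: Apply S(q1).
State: 1/√2|00⟩ + 1/√2|10⟩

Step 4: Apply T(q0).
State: 1/√2|00⟩ + (1/2 + (1/2)i)|10⟩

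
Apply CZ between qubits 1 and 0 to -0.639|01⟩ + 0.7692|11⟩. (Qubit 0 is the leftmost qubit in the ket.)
-0.639|01⟩ - 0.7692|11⟩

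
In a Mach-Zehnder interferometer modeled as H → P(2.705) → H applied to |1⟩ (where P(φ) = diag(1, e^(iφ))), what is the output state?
(0.9531 - 0.2114i)|0⟩ + (0.0469 + 0.2114i)|1⟩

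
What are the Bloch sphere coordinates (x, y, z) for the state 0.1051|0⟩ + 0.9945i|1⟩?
(0, 0.209, -0.978)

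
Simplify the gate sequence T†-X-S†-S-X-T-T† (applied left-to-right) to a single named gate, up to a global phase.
T†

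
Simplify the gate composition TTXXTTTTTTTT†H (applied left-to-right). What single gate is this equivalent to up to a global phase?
H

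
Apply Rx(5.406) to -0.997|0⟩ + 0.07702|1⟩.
(0.9026 - 0.03271i)|0⟩ + (-0.06973 + 0.4234i)|1⟩

Rx(5.406) = [[cos(θ/2), −i·sin(θ/2)], [−i·sin(θ/2), cos(θ/2)]]; θ = 5.406, cos(θ/2) ≈ -0.90535, sin(θ/2) ≈ 0.424666.
With a = amp(|0⟩) = -0.997 and b = amp(|1⟩) = 0.07702:
new amp(|0⟩) = (-0.90535)·a + (-0.424666i)·b = (0.9026 - 0.03271i)
new amp(|1⟩) = (-0.424666i)·a + (-0.90535)·b = (-0.06973 + 0.4234i)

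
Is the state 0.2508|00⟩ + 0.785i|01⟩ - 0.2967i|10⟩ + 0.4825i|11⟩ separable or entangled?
Entangled

Writing the state as a|00⟩ + b|01⟩ + c|10⟩ + d|11⟩, it is a product state iff ad − bc = 0.
Here (a, b, c, d) = (0.2508, 0.785i, -0.2967i, 0.4825i): ad − bc = (0.2508)(0.4825i) − (0.785i)(-0.2967i) = (-0.2329 + 0.121i) ≠ 0, so the state is entangled.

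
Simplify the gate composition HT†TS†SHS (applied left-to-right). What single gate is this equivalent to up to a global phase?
S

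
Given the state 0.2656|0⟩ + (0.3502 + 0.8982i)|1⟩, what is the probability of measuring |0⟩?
0.07054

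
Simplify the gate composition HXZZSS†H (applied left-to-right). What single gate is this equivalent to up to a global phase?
Z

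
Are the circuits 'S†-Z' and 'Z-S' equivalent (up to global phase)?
No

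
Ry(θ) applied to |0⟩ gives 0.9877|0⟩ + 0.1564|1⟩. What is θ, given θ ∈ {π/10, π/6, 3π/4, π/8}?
π/10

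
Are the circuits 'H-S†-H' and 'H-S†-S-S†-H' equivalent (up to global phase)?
Yes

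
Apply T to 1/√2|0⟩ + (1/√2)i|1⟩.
1/√2|0⟩ + (-1/2 + (1/2)i)|1⟩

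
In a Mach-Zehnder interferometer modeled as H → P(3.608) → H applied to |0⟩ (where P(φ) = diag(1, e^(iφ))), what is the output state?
(0.05341 - 0.2248i)|0⟩ + (0.9466 + 0.2248i)|1⟩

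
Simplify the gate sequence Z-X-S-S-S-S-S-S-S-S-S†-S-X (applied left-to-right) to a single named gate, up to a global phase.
Z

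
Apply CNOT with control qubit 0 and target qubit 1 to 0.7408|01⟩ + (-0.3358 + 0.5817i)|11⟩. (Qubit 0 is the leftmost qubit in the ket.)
0.7408|01⟩ + (-0.3358 + 0.5817i)|10⟩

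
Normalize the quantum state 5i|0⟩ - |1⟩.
0.9806i|0⟩ - 0.1961|1⟩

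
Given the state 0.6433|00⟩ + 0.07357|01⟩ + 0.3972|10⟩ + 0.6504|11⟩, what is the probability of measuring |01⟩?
0.005413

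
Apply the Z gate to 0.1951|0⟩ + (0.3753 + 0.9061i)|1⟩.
0.1951|0⟩ + (-0.3753 - 0.9061i)|1⟩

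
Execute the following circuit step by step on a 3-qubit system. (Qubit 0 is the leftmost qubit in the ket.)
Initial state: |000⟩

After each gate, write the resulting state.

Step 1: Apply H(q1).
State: 1/√2|000⟩ + 1/√2|010⟩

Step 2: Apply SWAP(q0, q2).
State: 1/√2|000⟩ + 1/√2|010⟩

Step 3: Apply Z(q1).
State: 1/√2|000⟩ - 1/√2|010⟩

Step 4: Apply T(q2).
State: 1/√2|000⟩ - 1/√2|010⟩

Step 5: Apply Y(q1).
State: (1/√2)i|000⟩ + (1/√2)i|010⟩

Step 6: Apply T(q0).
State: (1/√2)i|000⟩ + (1/√2)i|010⟩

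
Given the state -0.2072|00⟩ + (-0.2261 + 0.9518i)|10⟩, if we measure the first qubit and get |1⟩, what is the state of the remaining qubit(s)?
(-0.2311 + 0.9729i)|0⟩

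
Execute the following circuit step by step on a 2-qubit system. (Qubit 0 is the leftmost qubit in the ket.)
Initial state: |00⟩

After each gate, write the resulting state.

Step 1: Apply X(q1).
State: |01⟩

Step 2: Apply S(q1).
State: i|01⟩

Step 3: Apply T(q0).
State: i|01⟩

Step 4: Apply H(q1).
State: (1/√2)i|00⟩ - (1/√2)i|01⟩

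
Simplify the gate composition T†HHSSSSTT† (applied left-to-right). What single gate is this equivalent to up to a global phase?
T†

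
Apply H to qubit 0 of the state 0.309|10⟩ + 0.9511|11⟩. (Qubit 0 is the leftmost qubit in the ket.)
0.2185|00⟩ + 0.6725|01⟩ - 0.2185|10⟩ - 0.6725|11⟩

H on qubit 0 mixes each pair of kets that differ only in qubit 0: amplitudes (a, b) of (|…0…⟩, |…1…⟩) become ((a + b)/√2, (a − b)/√2). Kets absent from the input have amplitude 0.
(|00⟩, |10⟩): (a, b) = (0, 0.309) → (0.2185, -0.2185)
(|01⟩, |11⟩): (a, b) = (0, 0.9511) → (0.6725, -0.6725)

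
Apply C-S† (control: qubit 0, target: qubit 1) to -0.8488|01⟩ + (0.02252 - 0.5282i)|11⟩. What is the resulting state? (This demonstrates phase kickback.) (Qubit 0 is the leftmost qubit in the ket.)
-0.8488|01⟩ + (-0.5282 - 0.02252i)|11⟩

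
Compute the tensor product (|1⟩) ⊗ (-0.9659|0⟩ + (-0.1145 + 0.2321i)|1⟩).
-0.9659|10⟩ + (-0.1145 + 0.2321i)|11⟩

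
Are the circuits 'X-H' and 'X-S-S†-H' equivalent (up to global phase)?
Yes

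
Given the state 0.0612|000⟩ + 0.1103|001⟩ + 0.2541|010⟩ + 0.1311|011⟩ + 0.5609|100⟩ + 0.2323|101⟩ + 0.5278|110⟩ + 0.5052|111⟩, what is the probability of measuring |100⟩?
0.3146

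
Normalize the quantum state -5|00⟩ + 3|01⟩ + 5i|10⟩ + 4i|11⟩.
-1/√3|00⟩ + 0.3464|01⟩ + (1/√3)i|10⟩ + 0.4619i|11⟩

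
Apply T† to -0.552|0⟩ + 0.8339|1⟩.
-0.552|0⟩ + (0.5897 - 0.5897i)|1⟩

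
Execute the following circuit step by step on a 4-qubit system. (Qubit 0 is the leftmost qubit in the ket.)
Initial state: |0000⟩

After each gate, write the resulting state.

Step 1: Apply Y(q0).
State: i|1000⟩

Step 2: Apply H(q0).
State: (1/√2)i|0000⟩ - (1/√2)i|1000⟩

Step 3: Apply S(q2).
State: (1/√2)i|0000⟩ - (1/√2)i|1000⟩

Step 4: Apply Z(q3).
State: (1/√2)i|0000⟩ - (1/√2)i|1000⟩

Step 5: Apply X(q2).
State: (1/√2)i|0010⟩ - (1/√2)i|1010⟩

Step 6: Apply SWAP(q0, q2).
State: (1/√2)i|1000⟩ - (1/√2)i|1010⟩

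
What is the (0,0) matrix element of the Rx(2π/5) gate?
0.809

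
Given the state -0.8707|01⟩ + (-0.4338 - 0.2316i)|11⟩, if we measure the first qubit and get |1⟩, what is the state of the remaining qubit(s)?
(-0.8822 - 0.471i)|1⟩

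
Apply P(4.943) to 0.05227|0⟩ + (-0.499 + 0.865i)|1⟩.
0.05227|0⟩ + (0.728 + 0.6835i)|1⟩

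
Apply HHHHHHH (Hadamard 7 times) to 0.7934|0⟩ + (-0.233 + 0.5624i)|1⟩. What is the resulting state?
(0.3963 + 0.3977i)|0⟩ + (0.7258 - 0.3977i)|1⟩

H² = I, so H^7 = H: a single Hadamard. With (a, b) = (0.7934, (-0.233 + 0.5624i)), H gives ((a + b)/√2, (a − b)/√2) = ((0.3963 + 0.3977i), (0.7258 - 0.3977i)).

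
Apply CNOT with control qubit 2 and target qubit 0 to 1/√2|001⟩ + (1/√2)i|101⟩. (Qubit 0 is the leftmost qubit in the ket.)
(1/√2)i|001⟩ + 1/√2|101⟩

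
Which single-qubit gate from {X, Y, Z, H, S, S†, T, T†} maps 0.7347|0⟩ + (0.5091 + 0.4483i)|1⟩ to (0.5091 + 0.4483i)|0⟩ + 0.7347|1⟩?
X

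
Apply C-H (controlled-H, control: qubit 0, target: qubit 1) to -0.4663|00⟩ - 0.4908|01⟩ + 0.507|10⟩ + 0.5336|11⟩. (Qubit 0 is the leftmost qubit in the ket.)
-0.4663|00⟩ - 0.4908|01⟩ + 0.7358|10⟩ - 0.01881|11⟩

C-H leaves the control-|0⟩ kets |00⟩, |01⟩ unchanged and applies H to qubit 1 on the control-|1⟩ pair (|10⟩, |11⟩).
H = [[1/√2, 1/√2], [1/√2, -1/√2]].
With a = amp(|10⟩) = 0.507 and b = amp(|11⟩) = 0.5336:
new amp(|10⟩) = (1/√2)·a + (1/√2)·b = 0.7358
new amp(|11⟩) = (1/√2)·a + (-1/√2)·b = -0.01881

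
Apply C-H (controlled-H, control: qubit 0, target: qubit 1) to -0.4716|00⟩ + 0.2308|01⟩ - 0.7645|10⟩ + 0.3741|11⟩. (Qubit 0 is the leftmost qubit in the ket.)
-0.4716|00⟩ + 0.2308|01⟩ - 0.2761|10⟩ - 0.8051|11⟩

C-H leaves the control-|0⟩ kets |00⟩, |01⟩ unchanged and applies H to qubit 1 on the control-|1⟩ pair (|10⟩, |11⟩).
H = [[1/√2, 1/√2], [1/√2, -1/√2]].
With a = amp(|10⟩) = -0.7645 and b = amp(|11⟩) = 0.3741:
new amp(|10⟩) = (1/√2)·a + (1/√2)·b = -0.2761
new amp(|11⟩) = (1/√2)·a + (-1/√2)·b = -0.8051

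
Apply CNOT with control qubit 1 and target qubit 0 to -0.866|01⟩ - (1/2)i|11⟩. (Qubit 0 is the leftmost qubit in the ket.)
-(1/2)i|01⟩ - 0.866|11⟩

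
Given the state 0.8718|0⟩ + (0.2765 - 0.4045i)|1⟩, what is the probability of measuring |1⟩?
0.2401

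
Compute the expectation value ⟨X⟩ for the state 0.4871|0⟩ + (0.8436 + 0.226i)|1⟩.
0.8218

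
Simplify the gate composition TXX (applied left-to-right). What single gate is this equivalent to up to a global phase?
T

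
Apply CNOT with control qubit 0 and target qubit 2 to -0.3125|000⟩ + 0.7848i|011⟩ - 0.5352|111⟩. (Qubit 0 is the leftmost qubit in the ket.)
-0.3125|000⟩ + 0.7848i|011⟩ - 0.5352|110⟩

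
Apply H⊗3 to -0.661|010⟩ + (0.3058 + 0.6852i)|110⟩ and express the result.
(-0.1256 + 0.2423i)|000⟩ + (-0.1256 + 0.2423i)|001⟩ + (0.1256 - 0.2423i)|010⟩ + (0.1256 - 0.2423i)|011⟩ + (-0.3418 - 0.2423i)|100⟩ + (-0.3418 - 0.2423i)|101⟩ + (0.3418 + 0.2423i)|110⟩ + (0.3418 + 0.2423i)|111⟩

H⊗3 gives amp(|y⟩) = (1/2√2) Σ_x (−1)^(x·y) amp(|x⟩), where x·y is the number of positions in which both x and y have a 1.
|000⟩: (-0.661 + (0.3058 + 0.6852i))/(2√2) = (-0.1256 + 0.2423i)
|001⟩: (-0.661 + (0.3058 + 0.6852i))/(2√2) = (-0.1256 + 0.2423i)
|010⟩: (0.661 - (0.3058 + 0.6852i))/(2√2) = (0.1256 - 0.2423i)
|011⟩: (0.661 - (0.3058 + 0.6852i))/(2√2) = (0.1256 - 0.2423i)
|100⟩: (-0.661 - (0.3058 + 0.6852i))/(2√2) = (-0.3418 - 0.2423i)
|101⟩: (-0.661 - (0.3058 + 0.6852i))/(2√2) = (-0.3418 - 0.2423i)
|110⟩: (0.661 + (0.3058 + 0.6852i))/(2√2) = (0.3418 + 0.2423i)
|111⟩: (0.661 + (0.3058 + 0.6852i))/(2√2) = (0.3418 + 0.2423i)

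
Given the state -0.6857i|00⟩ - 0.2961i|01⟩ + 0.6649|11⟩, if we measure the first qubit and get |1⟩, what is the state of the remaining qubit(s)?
|1⟩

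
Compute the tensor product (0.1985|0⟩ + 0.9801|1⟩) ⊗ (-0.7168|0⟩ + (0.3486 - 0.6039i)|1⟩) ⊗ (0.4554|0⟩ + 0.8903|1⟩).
-0.0648|000⟩ - 0.1267|001⟩ + (0.03151 - 0.05459i)|010⟩ + (0.06161 - 0.1067i)|011⟩ - 0.3199|100⟩ - 0.6255|101⟩ + (0.1556 - 0.2695i)|110⟩ + (0.3042 - 0.527i)|111⟩

amp(|b₁b₂…⟩) = product of the factor amplitudes for bits b₁, b₂, …; only kets whose every factor amplitude is nonzero survive.
|000⟩: (0.1985)(-0.7168)(0.4554) = -0.0648
|001⟩: (0.1985)(-0.7168)(0.8903) = -0.1267
|010⟩: (0.1985)(0.3486 - 0.6039i)(0.4554) = (0.03151 - 0.05459i)
|011⟩: (0.1985)(0.3486 - 0.6039i)(0.8903) = (0.06161 - 0.1067i)
|100⟩: (0.9801)(-0.7168)(0.4554) = -0.3199
|101⟩: (0.9801)(-0.7168)(0.8903) = -0.6255
|110⟩: (0.9801)(0.3486 - 0.6039i)(0.4554) = (0.1556 - 0.2695i)
|111⟩: (0.9801)(0.3486 - 0.6039i)(0.8903) = (0.3042 - 0.527i)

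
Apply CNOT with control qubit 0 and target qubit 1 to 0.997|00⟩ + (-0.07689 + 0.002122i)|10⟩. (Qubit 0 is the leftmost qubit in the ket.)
0.997|00⟩ + (-0.07689 + 0.002122i)|11⟩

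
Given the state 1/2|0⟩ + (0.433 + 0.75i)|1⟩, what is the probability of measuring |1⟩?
0.75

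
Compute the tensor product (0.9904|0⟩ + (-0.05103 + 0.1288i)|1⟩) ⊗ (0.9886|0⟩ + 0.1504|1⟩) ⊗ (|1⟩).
0.9791|001⟩ + 0.149|011⟩ + (-0.05045 + 0.1273i)|101⟩ + (-0.007675 + 0.01937i)|111⟩

amp(|b₁b₂…⟩) = product of the factor amplitudes for bits b₁, b₂, …; only kets whose every factor amplitude is nonzero survive.
|001⟩: (0.9904)(0.9886)(1) = 0.9791
|011⟩: (0.9904)(0.1504)(1) = 0.149
|101⟩: (-0.05103 + 0.1288i)(0.9886)(1) = (-0.05045 + 0.1273i)
|111⟩: (-0.05103 + 0.1288i)(0.1504)(1) = (-0.007675 + 0.01937i)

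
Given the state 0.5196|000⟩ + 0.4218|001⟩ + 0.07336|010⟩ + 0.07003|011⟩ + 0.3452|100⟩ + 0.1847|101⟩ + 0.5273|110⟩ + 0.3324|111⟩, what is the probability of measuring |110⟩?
0.278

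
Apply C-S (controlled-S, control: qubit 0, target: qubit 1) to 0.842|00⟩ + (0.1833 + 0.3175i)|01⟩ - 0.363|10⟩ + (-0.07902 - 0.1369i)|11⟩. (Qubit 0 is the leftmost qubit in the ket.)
0.842|00⟩ + (0.1833 + 0.3175i)|01⟩ - 0.363|10⟩ + (0.1369 - 0.07902i)|11⟩

C-S leaves the control-|0⟩ kets |00⟩, |01⟩ unchanged and applies S to qubit 1 on the control-|1⟩ pair (|10⟩, |11⟩).
S = [[1, 0], [0, i]].
With a = amp(|10⟩) = -0.363 and b = amp(|11⟩) = (-0.07902 - 0.1369i):
new amp(|10⟩) = (1)·a = -0.363
new amp(|11⟩) = (i)·b = (0.1369 - 0.07902i)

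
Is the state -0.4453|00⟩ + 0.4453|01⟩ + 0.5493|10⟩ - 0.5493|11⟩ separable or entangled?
Separable

Writing the state as a|00⟩ + b|01⟩ + c|10⟩ + d|11⟩, it is a product state iff ad − bc = 0.
Here (a, b, c, d) = (-0.4453, 0.4453, 0.5493, -0.5493): ad − bc = (-0.4453)(-0.5493) − (0.4453)(0.5493) = 0, so the state is separable.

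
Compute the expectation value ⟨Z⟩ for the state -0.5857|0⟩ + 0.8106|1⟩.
-0.314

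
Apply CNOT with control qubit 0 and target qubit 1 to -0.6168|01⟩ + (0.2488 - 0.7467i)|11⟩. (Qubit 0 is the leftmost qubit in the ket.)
-0.6168|01⟩ + (0.2488 - 0.7467i)|10⟩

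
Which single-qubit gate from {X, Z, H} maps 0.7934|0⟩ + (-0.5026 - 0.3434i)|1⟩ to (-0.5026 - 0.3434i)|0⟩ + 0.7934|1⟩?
X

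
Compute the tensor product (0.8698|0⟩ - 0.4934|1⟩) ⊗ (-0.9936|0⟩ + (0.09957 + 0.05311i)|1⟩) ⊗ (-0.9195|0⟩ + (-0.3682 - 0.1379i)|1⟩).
0.7947|000⟩ + (0.3182 + 0.1192i)|001⟩ + (-0.07963 - 0.04248i)|010⟩ + (-0.02552 - 0.02895i)|011⟩ - 0.4508|100⟩ + (-0.1805 - 0.0676i)|101⟩ + (0.04517 + 0.0241i)|110⟩ + (0.01448 + 0.01642i)|111⟩

amp(|b₁b₂…⟩) = product of the factor amplitudes for bits b₁, b₂, …; only kets whose every factor amplitude is nonzero survive.
|000⟩: (0.8698)(-0.9936)(-0.9195) = 0.7947
|001⟩: (0.8698)(-0.9936)(-0.3682 - 0.1379i) = (0.3182 + 0.1192i)
|010⟩: (0.8698)(0.09957 + 0.05311i)(-0.9195) = (-0.07963 - 0.04248i)
|011⟩: (0.8698)(0.09957 + 0.05311i)(-0.3682 - 0.1379i) = (-0.02552 - 0.02895i)
|100⟩: (-0.4934)(-0.9936)(-0.9195) = -0.4508
|101⟩: (-0.4934)(-0.9936)(-0.3682 - 0.1379i) = (-0.1805 - 0.0676i)
|110⟩: (-0.4934)(0.09957 + 0.05311i)(-0.9195) = (0.04517 + 0.0241i)
|111⟩: (-0.4934)(0.09957 + 0.05311i)(-0.3682 - 0.1379i) = (0.01448 + 0.01642i)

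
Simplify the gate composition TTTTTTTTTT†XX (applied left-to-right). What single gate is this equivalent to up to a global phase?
I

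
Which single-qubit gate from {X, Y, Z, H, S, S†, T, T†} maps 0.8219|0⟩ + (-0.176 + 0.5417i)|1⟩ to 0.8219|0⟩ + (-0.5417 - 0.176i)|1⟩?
S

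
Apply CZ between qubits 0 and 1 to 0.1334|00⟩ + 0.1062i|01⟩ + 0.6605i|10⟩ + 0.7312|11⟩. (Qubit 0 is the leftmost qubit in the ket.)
0.1334|00⟩ + 0.1062i|01⟩ + 0.6605i|10⟩ - 0.7312|11⟩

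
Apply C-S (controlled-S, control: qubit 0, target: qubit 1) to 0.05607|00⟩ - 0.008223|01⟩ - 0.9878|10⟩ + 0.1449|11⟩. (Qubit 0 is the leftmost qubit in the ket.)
0.05607|00⟩ - 0.008223|01⟩ - 0.9878|10⟩ + 0.1449i|11⟩

C-S leaves the control-|0⟩ kets |00⟩, |01⟩ unchanged and applies S to qubit 1 on the control-|1⟩ pair (|10⟩, |11⟩).
S = [[1, 0], [0, i]].
With a = amp(|10⟩) = -0.9878 and b = amp(|11⟩) = 0.1449:
new amp(|10⟩) = (1)·a = -0.9878
new amp(|11⟩) = (i)·b = 0.1449i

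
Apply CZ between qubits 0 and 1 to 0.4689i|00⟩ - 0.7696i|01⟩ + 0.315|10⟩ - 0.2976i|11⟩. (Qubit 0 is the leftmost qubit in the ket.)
0.4689i|00⟩ - 0.7696i|01⟩ + 0.315|10⟩ + 0.2976i|11⟩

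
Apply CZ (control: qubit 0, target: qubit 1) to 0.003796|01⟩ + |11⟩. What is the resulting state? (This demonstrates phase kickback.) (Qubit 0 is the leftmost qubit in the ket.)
0.003796|01⟩ - |11⟩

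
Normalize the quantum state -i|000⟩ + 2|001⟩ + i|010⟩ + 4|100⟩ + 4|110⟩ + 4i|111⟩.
-0.1361i|000⟩ + 0.2722|001⟩ + 0.1361i|010⟩ + 0.5443|100⟩ + 0.5443|110⟩ + 0.5443i|111⟩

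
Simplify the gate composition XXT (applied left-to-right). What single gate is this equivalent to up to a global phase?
T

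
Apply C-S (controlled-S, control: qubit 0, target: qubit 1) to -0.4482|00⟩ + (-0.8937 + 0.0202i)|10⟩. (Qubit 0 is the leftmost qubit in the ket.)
-0.4482|00⟩ + (-0.8937 + 0.0202i)|10⟩

C-S leaves the control-|0⟩ kets |00⟩, |01⟩ unchanged and applies S to qubit 1 on the control-|1⟩ pair (|10⟩, |11⟩).
S = [[1, 0], [0, i]].
With a = amp(|10⟩) = (-0.8937 + 0.0202i) and b = amp(|11⟩) = 0:
new amp(|10⟩) = (1)·a = (-0.8937 + 0.0202i)
new amp(|11⟩) = (i)·b = 0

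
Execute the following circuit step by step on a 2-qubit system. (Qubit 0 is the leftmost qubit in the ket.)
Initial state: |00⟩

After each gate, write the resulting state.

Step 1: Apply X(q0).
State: |10⟩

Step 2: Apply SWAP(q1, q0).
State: |01⟩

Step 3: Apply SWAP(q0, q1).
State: |10⟩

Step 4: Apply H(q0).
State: 1/√2|00⟩ - 1/√2|10⟩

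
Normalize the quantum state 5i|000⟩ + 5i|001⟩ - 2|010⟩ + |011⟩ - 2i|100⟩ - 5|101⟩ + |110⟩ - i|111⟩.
0.5392i|000⟩ + 0.5392i|001⟩ - 0.2157|010⟩ + 0.1078|011⟩ - 0.2157i|100⟩ - 0.5392|101⟩ + 0.1078|110⟩ - 0.1078i|111⟩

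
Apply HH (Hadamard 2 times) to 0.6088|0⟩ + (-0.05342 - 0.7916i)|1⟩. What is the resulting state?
0.6088|0⟩ + (-0.05342 - 0.7916i)|1⟩

H² = I, so an even number of Hadamards cancels: H^2 = I and the state is unchanged.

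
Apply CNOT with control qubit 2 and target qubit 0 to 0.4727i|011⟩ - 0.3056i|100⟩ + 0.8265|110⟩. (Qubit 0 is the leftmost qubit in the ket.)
-0.3056i|100⟩ + 0.8265|110⟩ + 0.4727i|111⟩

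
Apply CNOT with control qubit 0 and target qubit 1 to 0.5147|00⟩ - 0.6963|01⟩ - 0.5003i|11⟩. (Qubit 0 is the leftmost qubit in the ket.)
0.5147|00⟩ - 0.6963|01⟩ - 0.5003i|10⟩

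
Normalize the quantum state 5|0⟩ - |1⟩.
0.9806|0⟩ - 0.1961|1⟩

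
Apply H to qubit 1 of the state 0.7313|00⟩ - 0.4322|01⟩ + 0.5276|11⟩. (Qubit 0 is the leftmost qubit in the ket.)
0.2115|00⟩ + 0.8227|01⟩ + 0.3731|10⟩ - 0.3731|11⟩

H on qubit 1 mixes each pair of kets that differ only in qubit 1: amplitudes (a, b) of (|…0…⟩, |…1…⟩) become ((a + b)/√2, (a − b)/√2). Kets absent from the input have amplitude 0.
(|00⟩, |01⟩): (a, b) = (0.7313, -0.4322) → (0.2115, 0.8227)
(|10⟩, |11⟩): (a, b) = (0, 0.5276) → (0.3731, -0.3731)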